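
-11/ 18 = -0.61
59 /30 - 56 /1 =-1621 /30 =-54.03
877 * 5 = 4385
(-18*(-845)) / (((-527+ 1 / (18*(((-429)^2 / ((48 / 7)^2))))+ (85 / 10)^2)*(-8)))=68581958445 / 16403757859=4.18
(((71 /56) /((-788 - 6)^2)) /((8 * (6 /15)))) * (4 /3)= 355 /423652992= 0.00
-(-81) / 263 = 81 / 263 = 0.31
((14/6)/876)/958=7/2517624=0.00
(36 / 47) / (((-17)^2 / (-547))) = -19692 / 13583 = -1.45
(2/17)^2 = 4/289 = 0.01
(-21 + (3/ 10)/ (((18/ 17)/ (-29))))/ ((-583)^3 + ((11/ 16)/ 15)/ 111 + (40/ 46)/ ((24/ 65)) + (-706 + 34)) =17901636/ 121414117755227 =0.00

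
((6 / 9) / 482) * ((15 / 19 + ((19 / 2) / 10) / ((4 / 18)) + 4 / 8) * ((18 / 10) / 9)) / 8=4229 / 21979200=0.00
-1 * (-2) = 2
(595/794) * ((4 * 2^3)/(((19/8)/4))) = 304640/7543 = 40.39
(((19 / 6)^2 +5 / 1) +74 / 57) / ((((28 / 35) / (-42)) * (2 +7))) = -390845 / 4104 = -95.24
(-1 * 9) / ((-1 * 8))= 9 / 8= 1.12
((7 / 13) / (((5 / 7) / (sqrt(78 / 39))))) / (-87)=-49 * sqrt(2) / 5655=-0.01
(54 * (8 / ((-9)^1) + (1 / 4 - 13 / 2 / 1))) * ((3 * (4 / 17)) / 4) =-2313 / 34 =-68.03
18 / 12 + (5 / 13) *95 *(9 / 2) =2157 / 13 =165.92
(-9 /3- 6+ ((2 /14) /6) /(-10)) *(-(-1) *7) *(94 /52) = -177707 /1560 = -113.91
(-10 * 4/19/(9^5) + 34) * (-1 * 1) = -38145614/1121931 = -34.00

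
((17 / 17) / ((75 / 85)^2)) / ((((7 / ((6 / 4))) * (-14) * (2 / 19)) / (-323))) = 60.33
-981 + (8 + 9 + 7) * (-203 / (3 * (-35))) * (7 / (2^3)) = -4702 / 5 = -940.40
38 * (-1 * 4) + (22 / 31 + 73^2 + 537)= 177156 / 31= 5714.71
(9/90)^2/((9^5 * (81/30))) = 1/15943230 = 0.00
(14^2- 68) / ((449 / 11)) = 1408 / 449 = 3.14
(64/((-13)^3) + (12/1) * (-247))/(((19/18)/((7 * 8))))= -6564067776/41743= -157249.55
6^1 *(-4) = -24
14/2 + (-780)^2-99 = 608308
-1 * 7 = -7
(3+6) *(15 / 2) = 135 / 2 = 67.50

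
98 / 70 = 7 / 5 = 1.40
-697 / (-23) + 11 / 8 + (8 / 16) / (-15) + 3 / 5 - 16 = 44839 / 2760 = 16.25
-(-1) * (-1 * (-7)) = 7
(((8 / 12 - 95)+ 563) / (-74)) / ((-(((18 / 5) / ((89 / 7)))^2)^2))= 745064111875 / 756142128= 985.35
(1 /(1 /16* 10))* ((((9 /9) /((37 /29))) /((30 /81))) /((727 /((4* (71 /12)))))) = 74124 /672475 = 0.11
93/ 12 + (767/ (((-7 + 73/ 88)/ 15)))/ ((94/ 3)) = -1761163/ 34028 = -51.76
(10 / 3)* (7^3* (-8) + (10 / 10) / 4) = -54875 / 6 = -9145.83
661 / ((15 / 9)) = 1983 / 5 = 396.60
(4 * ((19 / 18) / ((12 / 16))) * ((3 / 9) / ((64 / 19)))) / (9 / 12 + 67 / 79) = 28519 / 81810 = 0.35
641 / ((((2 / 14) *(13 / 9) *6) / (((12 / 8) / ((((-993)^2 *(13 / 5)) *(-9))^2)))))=112175 / 76900568723675892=0.00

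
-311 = -311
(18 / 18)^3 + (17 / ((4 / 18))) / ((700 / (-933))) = -141349 / 1400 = -100.96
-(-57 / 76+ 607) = -2425 / 4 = -606.25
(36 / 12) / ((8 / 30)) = 11.25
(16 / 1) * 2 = 32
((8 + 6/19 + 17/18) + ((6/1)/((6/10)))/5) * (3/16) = 3851/1824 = 2.11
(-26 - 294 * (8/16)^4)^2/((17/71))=8947775/1088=8224.06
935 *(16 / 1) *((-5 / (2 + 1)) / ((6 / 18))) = -74800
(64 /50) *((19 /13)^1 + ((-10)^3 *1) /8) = -51392 /325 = -158.13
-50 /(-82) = 25 /41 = 0.61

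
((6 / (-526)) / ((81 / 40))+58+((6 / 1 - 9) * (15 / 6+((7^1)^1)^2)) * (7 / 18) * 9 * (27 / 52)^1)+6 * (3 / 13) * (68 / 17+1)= -318821917 / 1477008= -215.86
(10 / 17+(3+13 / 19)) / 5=276 / 323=0.85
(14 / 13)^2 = 196 / 169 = 1.16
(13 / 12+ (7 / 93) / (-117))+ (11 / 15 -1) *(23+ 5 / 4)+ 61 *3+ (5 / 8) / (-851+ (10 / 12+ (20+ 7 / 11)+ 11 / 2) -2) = 2107264319057 / 11864207160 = 177.62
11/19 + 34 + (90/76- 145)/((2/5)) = -24697/76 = -324.96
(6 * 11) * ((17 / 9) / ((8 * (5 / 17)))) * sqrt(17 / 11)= 289 * sqrt(187) / 60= 65.87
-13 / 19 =-0.68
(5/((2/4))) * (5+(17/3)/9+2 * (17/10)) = 2438/27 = 90.30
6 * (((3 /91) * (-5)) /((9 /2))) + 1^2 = 0.78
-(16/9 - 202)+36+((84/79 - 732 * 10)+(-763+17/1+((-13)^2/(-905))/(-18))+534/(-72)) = -6722921461/857940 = -7836.12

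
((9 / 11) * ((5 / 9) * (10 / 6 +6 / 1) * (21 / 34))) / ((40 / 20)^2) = 805 / 1496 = 0.54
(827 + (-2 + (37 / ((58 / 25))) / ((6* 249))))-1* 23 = 69495829 / 86652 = 802.01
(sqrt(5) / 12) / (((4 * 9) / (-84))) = -7 * sqrt(5) / 36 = -0.43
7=7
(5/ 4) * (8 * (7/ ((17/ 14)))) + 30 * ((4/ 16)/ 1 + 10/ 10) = 3235/ 34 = 95.15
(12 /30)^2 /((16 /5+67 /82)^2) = 26896 /2712609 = 0.01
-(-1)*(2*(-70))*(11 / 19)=-1540 / 19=-81.05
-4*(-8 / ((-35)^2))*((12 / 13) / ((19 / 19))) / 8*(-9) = -432 / 15925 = -0.03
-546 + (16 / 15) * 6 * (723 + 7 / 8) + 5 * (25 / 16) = 327569 / 80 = 4094.61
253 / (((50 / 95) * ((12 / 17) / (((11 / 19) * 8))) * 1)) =47311 / 15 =3154.07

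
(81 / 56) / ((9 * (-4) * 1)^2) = 0.00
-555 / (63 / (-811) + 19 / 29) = -13053045 / 13582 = -961.05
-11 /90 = -0.12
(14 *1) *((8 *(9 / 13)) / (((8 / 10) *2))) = 630 / 13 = 48.46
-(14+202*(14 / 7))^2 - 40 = -174764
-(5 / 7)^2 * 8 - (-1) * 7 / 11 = -1857 / 539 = -3.45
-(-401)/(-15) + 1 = -25.73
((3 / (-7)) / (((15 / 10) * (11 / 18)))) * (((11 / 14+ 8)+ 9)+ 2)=-4986 / 539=-9.25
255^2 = 65025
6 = 6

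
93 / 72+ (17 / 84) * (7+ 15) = 5.74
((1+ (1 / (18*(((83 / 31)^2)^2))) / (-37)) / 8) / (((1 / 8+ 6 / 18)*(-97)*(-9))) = 0.00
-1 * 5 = -5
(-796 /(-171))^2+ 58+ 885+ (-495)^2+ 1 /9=7192987153 /29241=245989.78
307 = 307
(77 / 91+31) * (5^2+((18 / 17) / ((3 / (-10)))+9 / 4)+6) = 418347 / 442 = 946.49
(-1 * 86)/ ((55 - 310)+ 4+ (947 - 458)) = -43/ 119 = -0.36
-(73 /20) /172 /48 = -73 /165120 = -0.00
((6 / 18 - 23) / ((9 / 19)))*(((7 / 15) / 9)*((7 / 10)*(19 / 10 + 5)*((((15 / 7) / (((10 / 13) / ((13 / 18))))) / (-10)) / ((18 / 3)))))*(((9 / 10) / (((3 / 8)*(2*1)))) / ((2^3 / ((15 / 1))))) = 8788507 / 9720000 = 0.90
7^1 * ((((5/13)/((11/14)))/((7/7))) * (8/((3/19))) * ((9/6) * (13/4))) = 9310/11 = 846.36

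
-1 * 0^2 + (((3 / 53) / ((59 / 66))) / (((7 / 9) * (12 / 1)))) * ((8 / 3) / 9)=44 / 21889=0.00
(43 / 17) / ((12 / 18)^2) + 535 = 36767 / 68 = 540.69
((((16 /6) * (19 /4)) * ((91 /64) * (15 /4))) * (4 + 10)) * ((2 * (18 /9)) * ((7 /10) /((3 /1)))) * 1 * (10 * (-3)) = -423605 /16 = -26475.31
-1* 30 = -30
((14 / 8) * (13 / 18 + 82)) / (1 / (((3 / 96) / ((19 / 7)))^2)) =510727 / 26615808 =0.02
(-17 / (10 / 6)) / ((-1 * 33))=17 / 55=0.31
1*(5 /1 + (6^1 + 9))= 20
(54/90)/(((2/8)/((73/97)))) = 876/485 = 1.81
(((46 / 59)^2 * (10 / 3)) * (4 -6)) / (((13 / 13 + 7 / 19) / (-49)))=19699960 / 135759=145.11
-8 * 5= -40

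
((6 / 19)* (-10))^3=-216000 / 6859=-31.49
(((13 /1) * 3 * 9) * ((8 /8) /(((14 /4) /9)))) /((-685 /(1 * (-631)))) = 3986658 /4795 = 831.42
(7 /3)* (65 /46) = 3.30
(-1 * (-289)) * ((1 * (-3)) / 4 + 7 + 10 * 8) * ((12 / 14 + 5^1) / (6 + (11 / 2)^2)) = 817581 / 203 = 4027.49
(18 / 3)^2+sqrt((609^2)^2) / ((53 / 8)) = 2968956 / 53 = 56018.04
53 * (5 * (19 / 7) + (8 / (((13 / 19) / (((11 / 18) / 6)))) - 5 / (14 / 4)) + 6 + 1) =2647880 / 2457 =1077.69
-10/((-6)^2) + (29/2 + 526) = 4862/9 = 540.22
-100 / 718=-50 / 359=-0.14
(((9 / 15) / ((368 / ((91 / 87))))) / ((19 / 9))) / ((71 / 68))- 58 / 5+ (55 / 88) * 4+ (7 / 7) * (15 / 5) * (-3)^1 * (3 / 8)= -448963871 / 35991320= -12.47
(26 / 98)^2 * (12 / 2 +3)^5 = 9979281 / 2401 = 4156.30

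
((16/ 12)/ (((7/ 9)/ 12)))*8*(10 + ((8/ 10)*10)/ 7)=89856/ 49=1833.80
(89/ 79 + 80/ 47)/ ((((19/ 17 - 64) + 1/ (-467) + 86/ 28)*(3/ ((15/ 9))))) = -648536910/ 24683960879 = -0.03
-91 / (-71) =91 / 71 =1.28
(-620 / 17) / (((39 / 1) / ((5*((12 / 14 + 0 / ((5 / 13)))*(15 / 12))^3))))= -871875 / 151606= -5.75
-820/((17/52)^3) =-115298560/4913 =-23468.06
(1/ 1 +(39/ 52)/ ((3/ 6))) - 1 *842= -1679/ 2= -839.50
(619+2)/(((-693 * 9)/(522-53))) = -1541/33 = -46.70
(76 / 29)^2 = 5776 / 841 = 6.87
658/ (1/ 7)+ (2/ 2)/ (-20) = 92119/ 20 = 4605.95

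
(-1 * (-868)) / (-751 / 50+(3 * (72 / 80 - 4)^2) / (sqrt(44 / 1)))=-5736438400 / 90952487 - 500488800 * sqrt(11) / 90952487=-81.32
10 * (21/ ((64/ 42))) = 2205/ 16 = 137.81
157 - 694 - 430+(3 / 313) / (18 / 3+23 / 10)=-967.00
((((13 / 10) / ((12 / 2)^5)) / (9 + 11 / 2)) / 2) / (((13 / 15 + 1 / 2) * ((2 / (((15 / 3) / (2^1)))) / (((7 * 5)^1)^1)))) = 2275 / 12327552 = 0.00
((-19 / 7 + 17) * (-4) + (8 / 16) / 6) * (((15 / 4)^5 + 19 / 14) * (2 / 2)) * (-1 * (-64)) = -2713054.52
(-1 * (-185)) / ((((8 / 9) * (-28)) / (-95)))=158175 / 224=706.14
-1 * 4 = -4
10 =10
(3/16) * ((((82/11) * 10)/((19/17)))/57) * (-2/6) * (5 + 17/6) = -0.57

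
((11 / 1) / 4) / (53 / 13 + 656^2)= 143 / 22377684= 0.00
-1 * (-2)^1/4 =1/2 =0.50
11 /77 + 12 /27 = 37 /63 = 0.59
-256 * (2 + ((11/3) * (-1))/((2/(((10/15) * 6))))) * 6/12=2048/3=682.67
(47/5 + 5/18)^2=758641/8100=93.66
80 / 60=4 / 3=1.33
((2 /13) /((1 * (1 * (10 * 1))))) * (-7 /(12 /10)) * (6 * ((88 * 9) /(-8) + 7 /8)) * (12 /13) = 16485 /338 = 48.77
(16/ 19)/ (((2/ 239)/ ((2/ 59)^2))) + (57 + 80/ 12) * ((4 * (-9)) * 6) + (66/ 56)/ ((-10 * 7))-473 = -1844008651507/ 129632440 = -14224.90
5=5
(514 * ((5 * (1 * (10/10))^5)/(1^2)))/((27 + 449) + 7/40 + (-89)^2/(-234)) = 12027600/2070079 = 5.81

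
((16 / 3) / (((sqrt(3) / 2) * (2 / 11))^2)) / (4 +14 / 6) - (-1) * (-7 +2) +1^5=1708 / 57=29.96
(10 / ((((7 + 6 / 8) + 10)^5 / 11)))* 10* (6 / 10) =675840 / 1804229351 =0.00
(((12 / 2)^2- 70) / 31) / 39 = -34 / 1209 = -0.03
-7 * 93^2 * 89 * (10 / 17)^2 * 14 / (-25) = 301746312 / 289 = 1044104.89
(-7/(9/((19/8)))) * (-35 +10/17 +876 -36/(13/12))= -7920017/5304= -1493.22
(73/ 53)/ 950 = 73/ 50350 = 0.00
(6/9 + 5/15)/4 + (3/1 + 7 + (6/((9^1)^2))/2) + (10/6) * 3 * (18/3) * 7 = 23791/108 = 220.29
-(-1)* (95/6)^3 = 857375/216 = 3969.33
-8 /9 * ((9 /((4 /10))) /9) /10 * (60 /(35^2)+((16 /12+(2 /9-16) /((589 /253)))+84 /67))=720694972 /783143235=0.92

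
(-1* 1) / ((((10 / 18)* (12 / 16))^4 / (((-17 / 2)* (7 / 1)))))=1233792 / 625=1974.07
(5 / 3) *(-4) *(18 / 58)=-60 / 29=-2.07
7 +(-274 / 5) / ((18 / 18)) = -239 / 5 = -47.80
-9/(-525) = 3/175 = 0.02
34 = 34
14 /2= 7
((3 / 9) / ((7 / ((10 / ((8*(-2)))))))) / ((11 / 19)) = -95 / 1848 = -0.05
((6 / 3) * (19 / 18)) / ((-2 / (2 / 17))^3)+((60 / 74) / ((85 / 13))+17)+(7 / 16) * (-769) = -319.31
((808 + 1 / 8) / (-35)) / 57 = -431 / 1064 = -0.41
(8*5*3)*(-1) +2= -118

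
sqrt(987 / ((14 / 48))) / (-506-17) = -6 * sqrt(94) / 523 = -0.11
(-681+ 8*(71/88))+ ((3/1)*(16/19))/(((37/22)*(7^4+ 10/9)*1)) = -674.54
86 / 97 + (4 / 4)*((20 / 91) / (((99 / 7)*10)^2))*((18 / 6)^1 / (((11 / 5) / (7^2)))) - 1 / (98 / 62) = 565517746 / 2220511293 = 0.25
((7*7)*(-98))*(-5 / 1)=24010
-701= -701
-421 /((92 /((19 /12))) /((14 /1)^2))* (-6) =8520.67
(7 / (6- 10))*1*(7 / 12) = -49 / 48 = -1.02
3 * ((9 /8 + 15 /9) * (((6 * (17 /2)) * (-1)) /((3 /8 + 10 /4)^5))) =-13996032 /6436343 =-2.17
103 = 103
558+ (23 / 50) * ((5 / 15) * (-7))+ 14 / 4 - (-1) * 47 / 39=547591 / 975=561.63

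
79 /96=0.82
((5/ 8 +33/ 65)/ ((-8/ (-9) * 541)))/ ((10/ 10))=5301/ 2250560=0.00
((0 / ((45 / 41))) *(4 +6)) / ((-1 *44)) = 0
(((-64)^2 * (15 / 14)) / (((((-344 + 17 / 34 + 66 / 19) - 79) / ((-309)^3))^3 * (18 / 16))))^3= 56981959637222323352056150219505865098690525702456386995237813906356256056686252986495664128000 / 22569304499837926424710967176838930149109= 2524754789746911314327765000000000000000000000000000000.00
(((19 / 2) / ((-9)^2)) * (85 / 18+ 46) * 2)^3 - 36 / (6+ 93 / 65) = 838007590337243 / 498997589832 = 1679.38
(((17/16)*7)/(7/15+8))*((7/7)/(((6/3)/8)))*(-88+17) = -126735/508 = -249.48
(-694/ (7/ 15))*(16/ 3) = -55520/ 7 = -7931.43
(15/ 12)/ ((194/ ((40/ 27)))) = 25/ 2619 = 0.01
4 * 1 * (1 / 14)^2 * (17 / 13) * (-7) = -17 / 91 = -0.19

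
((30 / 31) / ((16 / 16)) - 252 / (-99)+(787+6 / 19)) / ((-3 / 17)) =-29034759 / 6479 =-4481.36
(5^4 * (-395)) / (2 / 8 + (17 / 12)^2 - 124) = 35550000 / 17531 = 2027.84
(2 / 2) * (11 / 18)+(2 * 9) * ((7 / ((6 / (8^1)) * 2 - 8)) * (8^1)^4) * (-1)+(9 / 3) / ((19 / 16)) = 79402.52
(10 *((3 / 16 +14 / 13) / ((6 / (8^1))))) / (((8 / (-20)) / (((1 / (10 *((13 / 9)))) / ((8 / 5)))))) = -19725 / 10816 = -1.82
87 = 87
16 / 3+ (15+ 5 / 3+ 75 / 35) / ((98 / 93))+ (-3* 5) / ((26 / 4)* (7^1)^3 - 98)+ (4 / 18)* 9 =1502563 / 59682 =25.18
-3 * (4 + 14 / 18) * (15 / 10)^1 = -43 / 2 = -21.50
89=89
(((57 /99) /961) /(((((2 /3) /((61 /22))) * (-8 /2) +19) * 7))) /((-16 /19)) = -0.00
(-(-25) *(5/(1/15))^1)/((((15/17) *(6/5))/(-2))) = -10625/3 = -3541.67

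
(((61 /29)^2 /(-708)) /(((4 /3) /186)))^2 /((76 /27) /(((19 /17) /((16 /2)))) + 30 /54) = 3233322327843 /88082127679936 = 0.04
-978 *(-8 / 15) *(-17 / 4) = -11084 / 5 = -2216.80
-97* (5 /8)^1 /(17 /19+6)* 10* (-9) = 414675 /524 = 791.36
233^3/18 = 12649337/18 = 702740.94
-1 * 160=-160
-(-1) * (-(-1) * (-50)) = -50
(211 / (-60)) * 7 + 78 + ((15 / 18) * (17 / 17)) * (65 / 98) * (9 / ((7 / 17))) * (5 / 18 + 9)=2270211 / 13720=165.47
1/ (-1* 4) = -1/ 4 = -0.25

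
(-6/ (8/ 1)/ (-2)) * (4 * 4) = 6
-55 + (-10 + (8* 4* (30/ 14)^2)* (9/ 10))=3295/ 49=67.24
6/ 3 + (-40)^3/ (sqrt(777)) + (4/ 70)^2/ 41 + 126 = 6428804/ 50225 - 64000 * sqrt(777)/ 777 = -2167.99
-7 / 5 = -1.40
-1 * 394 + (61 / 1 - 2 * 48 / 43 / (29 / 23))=-417459 / 1247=-334.77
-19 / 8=-2.38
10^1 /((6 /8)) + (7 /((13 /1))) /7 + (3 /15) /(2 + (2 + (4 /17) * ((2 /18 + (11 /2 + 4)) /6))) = 5271436 /391755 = 13.46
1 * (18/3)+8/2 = 10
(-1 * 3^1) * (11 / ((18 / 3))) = -11 / 2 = -5.50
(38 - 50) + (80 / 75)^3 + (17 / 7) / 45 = -253553 / 23625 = -10.73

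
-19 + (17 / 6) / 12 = -1351 / 72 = -18.76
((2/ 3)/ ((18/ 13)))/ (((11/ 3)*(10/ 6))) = 13/ 165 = 0.08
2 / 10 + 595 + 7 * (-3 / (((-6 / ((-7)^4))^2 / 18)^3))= -20116029294959473488297 / 40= -502900732373986837207.42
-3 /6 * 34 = -17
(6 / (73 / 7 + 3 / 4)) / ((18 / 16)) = 448 / 939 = 0.48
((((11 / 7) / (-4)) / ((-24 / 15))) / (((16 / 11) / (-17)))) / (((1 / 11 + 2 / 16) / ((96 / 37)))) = -339405 / 9842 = -34.49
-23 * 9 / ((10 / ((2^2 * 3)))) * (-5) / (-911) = -1242 / 911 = -1.36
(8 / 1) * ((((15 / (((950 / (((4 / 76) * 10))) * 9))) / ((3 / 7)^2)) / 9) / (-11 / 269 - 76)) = -105448 / 1794373965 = -0.00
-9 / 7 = -1.29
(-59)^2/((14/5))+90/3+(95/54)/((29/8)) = 13962295/10962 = 1273.70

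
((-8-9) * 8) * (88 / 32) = -374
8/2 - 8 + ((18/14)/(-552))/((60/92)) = -1121/280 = -4.00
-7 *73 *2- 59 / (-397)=-405675 / 397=-1021.85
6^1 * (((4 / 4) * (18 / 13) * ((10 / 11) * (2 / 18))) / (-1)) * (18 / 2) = -1080 / 143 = -7.55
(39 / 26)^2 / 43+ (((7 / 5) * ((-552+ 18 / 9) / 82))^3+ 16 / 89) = -873331019187 / 1055042668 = -827.77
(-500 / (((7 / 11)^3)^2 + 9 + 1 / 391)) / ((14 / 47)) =-8138994124250 / 43973268353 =-185.09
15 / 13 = 1.15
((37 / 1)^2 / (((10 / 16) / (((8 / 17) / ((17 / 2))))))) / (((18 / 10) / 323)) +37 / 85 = 16647373 / 765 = 21761.27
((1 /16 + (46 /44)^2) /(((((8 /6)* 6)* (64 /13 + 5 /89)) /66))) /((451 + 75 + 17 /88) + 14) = 7764627 /2190885256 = 0.00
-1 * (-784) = 784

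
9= 9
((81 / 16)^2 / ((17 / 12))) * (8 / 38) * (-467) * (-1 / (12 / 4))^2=-1021329 / 5168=-197.63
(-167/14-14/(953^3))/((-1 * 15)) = 28908474151/36351973434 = 0.80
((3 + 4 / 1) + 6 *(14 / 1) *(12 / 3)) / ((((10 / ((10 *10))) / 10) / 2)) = 68600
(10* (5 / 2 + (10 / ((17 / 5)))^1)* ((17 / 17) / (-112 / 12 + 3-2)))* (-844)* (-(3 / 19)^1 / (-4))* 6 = 1305.20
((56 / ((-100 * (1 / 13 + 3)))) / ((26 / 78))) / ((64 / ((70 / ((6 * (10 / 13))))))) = -8281 / 64000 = -0.13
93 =93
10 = 10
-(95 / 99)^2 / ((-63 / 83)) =749075 / 617463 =1.21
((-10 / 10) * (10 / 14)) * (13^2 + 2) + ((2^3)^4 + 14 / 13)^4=281771115837920.46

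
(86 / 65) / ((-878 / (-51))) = 2193 / 28535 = 0.08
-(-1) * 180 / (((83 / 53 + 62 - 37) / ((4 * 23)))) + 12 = 55911 / 88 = 635.35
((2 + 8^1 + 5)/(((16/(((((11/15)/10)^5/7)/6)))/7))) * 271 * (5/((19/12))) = 43644821/153900000000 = 0.00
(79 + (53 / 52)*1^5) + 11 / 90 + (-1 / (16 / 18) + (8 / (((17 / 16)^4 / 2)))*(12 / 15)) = 34811683781 / 390878280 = 89.06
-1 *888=-888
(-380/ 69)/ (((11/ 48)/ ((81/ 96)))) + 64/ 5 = -9458/ 1265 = -7.48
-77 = -77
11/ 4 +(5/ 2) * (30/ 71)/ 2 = 931/ 284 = 3.28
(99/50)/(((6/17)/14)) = 3927/50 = 78.54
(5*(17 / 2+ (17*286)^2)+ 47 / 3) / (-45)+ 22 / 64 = -11346745219 / 4320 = -2626561.39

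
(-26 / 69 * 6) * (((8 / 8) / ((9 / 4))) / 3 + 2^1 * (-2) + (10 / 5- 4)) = 8216 / 621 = 13.23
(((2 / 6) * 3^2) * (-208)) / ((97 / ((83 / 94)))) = -25896 / 4559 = -5.68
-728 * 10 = -7280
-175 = -175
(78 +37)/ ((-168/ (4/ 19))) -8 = -6499/ 798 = -8.14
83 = 83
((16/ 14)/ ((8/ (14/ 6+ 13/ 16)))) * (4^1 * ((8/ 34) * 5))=755/ 357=2.11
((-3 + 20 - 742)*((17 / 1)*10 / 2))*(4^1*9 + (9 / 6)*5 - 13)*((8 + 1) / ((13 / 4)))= -67664250 / 13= -5204942.31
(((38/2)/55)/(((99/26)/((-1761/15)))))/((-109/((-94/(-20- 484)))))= 6814483/373908150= 0.02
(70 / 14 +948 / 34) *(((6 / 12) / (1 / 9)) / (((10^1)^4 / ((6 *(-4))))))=-15093 / 42500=-0.36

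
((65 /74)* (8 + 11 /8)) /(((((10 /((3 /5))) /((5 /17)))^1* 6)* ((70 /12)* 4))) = 585 /563584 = 0.00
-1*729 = -729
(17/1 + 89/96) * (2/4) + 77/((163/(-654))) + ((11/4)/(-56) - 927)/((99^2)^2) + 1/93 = -65229888843038653/217454345406144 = -299.97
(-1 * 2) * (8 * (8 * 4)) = -512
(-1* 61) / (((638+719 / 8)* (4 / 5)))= -610 / 5823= -0.10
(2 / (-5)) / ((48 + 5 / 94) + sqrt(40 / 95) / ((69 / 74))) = -76817420964 / 9226370160815 + 180466464 * sqrt(38) / 9226370160815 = -0.01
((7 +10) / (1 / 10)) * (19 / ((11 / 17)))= 54910 / 11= 4991.82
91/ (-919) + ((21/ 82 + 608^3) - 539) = 16937100338771/ 75358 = 224755173.16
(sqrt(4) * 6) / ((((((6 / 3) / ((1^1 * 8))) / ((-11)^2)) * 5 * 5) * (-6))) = -968 / 25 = -38.72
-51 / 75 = -17 / 25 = -0.68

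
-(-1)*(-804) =-804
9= 9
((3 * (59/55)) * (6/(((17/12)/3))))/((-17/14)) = -535248/15895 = -33.67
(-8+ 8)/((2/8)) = 0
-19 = -19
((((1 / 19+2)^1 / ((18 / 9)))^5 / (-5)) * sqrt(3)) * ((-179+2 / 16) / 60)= 43036942923 * sqrt(3) / 63388134400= 1.18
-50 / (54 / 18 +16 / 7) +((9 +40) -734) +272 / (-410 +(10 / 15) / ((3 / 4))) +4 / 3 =-141776881 / 204351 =-693.79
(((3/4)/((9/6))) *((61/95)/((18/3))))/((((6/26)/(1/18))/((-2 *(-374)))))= 148291/15390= 9.64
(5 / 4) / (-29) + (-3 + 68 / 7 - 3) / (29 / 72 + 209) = -310543 / 12242524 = -0.03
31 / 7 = 4.43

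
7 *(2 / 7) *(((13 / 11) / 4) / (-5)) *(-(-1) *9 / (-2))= 117 / 220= 0.53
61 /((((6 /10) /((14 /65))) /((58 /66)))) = 24766 /1287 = 19.24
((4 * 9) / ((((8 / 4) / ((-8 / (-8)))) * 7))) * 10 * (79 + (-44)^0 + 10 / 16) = 29025 / 14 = 2073.21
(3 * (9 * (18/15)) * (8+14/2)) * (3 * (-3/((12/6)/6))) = -13122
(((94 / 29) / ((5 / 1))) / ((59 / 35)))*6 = 3948 / 1711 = 2.31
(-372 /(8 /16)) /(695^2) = -744 /483025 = -0.00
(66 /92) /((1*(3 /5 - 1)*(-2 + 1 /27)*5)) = 891 /4876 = 0.18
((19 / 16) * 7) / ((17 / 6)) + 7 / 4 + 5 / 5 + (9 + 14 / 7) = 2269 / 136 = 16.68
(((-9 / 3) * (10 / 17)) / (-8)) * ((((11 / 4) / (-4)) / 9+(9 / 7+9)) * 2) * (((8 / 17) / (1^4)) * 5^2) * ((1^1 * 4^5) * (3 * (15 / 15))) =162783.98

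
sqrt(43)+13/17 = 7.32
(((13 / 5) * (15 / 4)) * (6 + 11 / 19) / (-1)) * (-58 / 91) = 10875 / 266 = 40.88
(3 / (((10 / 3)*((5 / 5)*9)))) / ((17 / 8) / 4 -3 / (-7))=112 / 1075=0.10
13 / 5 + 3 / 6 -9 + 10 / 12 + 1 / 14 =-1049 / 210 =-5.00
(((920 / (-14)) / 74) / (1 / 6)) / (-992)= 345 / 64232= 0.01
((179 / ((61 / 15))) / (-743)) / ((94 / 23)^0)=-2685 / 45323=-0.06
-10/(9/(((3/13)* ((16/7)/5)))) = -32/273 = -0.12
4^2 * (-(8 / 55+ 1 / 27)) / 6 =-2168 / 4455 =-0.49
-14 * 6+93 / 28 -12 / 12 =-81.68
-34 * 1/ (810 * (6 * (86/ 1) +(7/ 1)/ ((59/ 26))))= -1003/ 12403530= -0.00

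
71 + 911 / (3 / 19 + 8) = 28314 / 155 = 182.67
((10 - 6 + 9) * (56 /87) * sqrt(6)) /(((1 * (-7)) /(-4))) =11.71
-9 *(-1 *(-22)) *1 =-198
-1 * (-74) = 74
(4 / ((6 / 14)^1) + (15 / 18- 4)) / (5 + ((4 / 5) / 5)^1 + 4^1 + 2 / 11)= 10175 / 15414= 0.66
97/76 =1.28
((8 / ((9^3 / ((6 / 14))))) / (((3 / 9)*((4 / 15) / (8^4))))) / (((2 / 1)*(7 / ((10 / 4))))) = 51200 / 1323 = 38.70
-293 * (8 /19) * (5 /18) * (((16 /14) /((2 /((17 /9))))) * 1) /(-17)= 23440 /10773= 2.18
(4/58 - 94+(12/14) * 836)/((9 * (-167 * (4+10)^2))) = -0.00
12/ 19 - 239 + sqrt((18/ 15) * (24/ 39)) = -4529/ 19 + 4 * sqrt(195)/ 65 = -237.51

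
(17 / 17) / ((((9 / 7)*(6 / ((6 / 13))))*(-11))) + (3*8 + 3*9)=65630 / 1287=50.99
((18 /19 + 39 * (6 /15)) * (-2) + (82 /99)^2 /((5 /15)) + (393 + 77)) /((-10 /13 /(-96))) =28337687456 /517275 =54782.63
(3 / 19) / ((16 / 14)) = 0.14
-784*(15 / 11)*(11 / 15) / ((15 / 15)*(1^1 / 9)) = -7056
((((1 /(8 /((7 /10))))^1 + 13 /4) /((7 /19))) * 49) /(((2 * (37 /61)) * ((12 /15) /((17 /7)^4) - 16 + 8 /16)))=-60306922697 /2550838608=-23.64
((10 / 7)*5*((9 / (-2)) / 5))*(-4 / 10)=18 / 7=2.57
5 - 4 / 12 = 14 / 3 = 4.67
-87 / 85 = -1.02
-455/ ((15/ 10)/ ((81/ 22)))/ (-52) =945/ 44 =21.48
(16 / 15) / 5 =16 / 75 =0.21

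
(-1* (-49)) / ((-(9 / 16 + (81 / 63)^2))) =-38416 / 1737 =-22.12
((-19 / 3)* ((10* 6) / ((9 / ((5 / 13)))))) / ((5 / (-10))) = 3800 / 117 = 32.48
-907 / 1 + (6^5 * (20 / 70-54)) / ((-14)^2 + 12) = -265273 / 91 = -2915.09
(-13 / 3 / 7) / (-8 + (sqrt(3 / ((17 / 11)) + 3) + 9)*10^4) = -355147 / 48478320408 + 8125*sqrt(357) / 84837060714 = -0.00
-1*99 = -99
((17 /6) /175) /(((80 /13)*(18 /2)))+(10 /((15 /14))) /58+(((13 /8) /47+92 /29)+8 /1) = 403934887 /35532000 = 11.37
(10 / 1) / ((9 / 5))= 50 / 9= 5.56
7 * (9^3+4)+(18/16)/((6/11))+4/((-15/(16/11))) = 13550261/2640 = 5132.67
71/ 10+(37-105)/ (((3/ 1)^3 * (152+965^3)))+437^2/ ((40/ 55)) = 254849088062320621/ 970522859160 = 262589.47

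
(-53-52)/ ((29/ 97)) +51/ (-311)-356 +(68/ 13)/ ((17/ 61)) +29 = -77336315/ 117247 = -659.60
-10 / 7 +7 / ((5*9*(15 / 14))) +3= 8111 / 4725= 1.72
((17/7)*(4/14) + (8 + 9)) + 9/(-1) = 8.69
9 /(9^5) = 0.00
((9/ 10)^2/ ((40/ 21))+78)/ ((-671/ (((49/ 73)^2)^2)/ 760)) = -34360052931519/ 1905521971100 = -18.03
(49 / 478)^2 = 2401 / 228484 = 0.01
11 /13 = 0.85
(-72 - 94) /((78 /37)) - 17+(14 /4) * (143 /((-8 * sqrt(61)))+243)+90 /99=648361 /858 - 1001 * sqrt(61) /976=747.66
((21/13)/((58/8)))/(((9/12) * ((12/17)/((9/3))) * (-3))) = -476/1131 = -0.42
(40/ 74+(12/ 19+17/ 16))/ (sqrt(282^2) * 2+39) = 25135/ 6782544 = 0.00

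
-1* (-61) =61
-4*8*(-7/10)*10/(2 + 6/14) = 1568/17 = 92.24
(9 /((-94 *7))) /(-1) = 9 /658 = 0.01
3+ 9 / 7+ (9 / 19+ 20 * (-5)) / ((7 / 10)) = -2620 / 19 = -137.89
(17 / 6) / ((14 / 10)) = 85 / 42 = 2.02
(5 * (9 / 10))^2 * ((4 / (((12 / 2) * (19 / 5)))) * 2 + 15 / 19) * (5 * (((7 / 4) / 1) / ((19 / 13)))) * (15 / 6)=3992625 / 11552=345.62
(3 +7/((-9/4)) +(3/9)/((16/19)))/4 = 0.07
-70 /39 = -1.79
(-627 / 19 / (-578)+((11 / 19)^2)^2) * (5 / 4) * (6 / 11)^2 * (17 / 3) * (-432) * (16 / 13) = -60148967040 / 316810351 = -189.86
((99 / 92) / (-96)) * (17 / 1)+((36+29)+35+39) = 408655 / 2944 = 138.81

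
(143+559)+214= 916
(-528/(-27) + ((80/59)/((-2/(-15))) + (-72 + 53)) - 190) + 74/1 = -55901/531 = -105.27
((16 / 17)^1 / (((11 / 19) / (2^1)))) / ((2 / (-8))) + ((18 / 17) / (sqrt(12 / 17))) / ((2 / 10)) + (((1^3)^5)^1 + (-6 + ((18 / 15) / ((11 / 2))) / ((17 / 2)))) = -16811 / 935 + 15 * sqrt(51) / 17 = -11.68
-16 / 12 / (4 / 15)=-5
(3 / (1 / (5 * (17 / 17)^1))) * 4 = 60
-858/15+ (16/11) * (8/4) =-2986/55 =-54.29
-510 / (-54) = 85 / 9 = 9.44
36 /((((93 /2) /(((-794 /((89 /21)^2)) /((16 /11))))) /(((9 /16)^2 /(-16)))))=467980821 /1005776896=0.47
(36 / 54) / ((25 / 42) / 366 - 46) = -10248 / 707087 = -0.01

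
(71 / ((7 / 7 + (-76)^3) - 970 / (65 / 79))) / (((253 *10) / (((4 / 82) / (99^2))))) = -923 / 2908658273858865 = -0.00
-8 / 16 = -1 / 2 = -0.50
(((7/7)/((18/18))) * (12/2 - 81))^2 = 5625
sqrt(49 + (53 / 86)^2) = sqrt(365213) / 86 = 7.03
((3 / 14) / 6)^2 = 0.00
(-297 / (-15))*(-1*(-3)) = 297 / 5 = 59.40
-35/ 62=-0.56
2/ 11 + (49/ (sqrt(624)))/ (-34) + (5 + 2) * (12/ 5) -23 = -331/ 55 -49 * sqrt(39)/ 5304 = -6.08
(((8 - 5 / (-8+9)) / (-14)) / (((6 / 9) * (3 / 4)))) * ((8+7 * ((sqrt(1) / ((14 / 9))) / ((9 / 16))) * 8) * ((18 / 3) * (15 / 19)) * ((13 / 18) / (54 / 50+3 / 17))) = -994500 / 11837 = -84.02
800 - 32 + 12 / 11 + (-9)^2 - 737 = 1244 / 11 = 113.09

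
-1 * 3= -3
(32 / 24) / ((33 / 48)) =64 / 33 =1.94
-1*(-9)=9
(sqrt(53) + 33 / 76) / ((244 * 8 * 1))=33 / 148352 + sqrt(53) / 1952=0.00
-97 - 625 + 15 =-707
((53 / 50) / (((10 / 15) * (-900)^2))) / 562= 53 / 15174000000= 0.00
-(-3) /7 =3 /7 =0.43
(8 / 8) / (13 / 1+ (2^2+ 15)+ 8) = 1 / 40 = 0.02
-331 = -331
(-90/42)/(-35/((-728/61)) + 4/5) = -2600/4529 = -0.57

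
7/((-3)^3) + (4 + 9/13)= 1556/351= 4.43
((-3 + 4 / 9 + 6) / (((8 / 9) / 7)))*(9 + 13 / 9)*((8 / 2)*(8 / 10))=906.58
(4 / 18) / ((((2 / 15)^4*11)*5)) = 1125 / 88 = 12.78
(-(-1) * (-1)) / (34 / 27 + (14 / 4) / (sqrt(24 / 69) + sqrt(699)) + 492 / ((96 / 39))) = 216 * (-23 * sqrt(699)- 2 * sqrt(46)) / (17388 + 86890 * sqrt(46) + 999235 * sqrt(699)) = -0.00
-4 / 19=-0.21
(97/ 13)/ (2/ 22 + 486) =1067/ 69511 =0.02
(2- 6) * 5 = -20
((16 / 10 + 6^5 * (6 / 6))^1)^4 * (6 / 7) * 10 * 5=27443764146391007232 / 175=156821509407948612.75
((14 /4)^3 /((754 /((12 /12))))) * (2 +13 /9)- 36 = -1943735 /54288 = -35.80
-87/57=-29/19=-1.53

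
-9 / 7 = -1.29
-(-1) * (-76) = -76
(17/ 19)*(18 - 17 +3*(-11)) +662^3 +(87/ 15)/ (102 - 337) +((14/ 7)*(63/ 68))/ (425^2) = 290117499.34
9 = 9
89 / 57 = 1.56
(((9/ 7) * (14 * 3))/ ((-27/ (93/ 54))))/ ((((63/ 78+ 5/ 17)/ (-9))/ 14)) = 191828/ 487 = 393.90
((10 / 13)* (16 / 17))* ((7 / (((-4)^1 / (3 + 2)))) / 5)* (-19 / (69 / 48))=16.75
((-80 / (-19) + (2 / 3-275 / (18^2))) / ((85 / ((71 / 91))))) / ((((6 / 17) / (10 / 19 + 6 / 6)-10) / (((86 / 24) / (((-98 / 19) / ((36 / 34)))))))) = 51061141 / 18338261760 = 0.00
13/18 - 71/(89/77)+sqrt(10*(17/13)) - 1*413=-758875/1602+sqrt(2210)/13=-470.09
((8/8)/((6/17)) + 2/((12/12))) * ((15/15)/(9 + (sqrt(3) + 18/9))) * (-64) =-5104/177 + 464 * sqrt(3)/177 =-24.30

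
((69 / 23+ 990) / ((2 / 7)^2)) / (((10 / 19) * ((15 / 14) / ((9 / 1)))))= 19414143 / 100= 194141.43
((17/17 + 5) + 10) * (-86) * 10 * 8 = -110080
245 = 245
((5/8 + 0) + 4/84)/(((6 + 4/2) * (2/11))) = 0.46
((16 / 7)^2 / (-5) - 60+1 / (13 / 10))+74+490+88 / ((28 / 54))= 2144902 / 3185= 673.44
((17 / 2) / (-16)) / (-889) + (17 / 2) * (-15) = -3627103 / 28448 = -127.50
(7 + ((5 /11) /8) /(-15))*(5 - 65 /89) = 175465 /5874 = 29.87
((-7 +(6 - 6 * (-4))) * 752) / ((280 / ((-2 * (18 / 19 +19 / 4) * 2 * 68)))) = -95726.21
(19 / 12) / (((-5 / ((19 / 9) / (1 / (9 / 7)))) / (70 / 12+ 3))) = -19133 / 2520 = -7.59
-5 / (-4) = 5 / 4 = 1.25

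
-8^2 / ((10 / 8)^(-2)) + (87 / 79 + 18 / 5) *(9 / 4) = -141287 / 1580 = -89.42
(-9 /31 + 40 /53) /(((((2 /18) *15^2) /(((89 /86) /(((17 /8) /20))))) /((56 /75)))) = 60844672 /450387375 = 0.14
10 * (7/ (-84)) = -5/ 6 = -0.83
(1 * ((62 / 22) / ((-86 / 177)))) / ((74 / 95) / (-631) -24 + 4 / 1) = 109639405 / 378076468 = 0.29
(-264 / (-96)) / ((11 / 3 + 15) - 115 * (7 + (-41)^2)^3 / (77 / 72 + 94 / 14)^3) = -1992364818411 / 849743821871502542432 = -0.00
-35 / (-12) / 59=35 / 708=0.05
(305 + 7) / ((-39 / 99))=-792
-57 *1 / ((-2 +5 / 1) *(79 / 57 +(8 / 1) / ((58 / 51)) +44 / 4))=-31407 / 32102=-0.98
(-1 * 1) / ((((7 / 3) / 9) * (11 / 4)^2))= -0.51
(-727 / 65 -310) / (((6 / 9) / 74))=-2317347 / 65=-35651.49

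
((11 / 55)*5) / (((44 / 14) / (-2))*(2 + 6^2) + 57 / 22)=-154 / 8797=-0.02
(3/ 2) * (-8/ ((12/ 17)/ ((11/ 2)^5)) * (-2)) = 2737867/ 16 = 171116.69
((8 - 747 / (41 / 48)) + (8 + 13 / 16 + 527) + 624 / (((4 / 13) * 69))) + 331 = 447619 / 15088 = 29.67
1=1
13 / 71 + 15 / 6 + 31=4783 / 142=33.68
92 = 92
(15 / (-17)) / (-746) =0.00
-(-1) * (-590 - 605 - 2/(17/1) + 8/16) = -40617/34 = -1194.62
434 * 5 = 2170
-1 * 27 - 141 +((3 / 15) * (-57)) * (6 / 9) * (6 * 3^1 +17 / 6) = -979 / 3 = -326.33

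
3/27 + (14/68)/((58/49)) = 5059/17748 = 0.29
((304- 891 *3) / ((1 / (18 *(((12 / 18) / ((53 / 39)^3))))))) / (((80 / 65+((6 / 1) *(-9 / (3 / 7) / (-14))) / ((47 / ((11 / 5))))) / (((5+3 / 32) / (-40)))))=407635244523 / 466878272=873.11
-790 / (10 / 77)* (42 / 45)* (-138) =3917452 / 5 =783490.40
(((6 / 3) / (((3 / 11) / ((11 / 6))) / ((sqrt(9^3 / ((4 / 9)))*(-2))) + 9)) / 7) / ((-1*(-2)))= 1089 / 68593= 0.02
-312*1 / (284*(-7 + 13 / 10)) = 260 / 1349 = 0.19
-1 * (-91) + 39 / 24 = 741 / 8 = 92.62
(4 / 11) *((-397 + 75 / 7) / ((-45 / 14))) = 21632 / 495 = 43.70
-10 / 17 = -0.59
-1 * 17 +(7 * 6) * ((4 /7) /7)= -95 /7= -13.57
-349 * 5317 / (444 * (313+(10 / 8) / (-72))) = -44535192 / 3335143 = -13.35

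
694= 694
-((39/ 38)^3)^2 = -3518743761/ 3010936384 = -1.17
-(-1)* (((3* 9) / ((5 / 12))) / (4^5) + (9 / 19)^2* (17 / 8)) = 0.54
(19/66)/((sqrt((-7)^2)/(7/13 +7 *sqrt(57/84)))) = 0.26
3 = 3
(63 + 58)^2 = 14641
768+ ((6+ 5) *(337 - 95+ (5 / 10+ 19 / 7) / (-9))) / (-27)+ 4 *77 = 369515 / 378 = 977.55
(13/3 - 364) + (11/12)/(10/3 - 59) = -720805/2004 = -359.68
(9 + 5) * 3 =42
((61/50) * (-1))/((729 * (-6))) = 61/218700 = 0.00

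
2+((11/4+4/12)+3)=97/12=8.08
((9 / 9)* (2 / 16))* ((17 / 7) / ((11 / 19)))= 323 / 616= 0.52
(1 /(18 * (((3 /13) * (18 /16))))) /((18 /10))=0.12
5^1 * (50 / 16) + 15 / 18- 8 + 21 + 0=707 / 24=29.46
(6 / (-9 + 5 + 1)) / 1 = -2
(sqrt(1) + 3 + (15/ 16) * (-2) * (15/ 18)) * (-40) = -195/ 2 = -97.50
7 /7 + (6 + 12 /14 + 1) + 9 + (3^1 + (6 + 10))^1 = 258 /7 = 36.86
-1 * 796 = -796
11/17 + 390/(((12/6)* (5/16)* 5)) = 10663/85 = 125.45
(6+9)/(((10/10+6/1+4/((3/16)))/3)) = 27/17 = 1.59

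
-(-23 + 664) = -641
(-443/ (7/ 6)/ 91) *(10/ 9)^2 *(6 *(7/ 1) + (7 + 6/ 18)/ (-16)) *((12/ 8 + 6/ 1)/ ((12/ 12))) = -55208875/ 34398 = -1605.00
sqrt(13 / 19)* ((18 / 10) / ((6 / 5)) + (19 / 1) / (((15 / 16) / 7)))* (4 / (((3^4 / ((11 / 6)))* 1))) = 47311* sqrt(247) / 69255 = 10.74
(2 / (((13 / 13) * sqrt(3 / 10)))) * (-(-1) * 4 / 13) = 8 * sqrt(30) / 39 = 1.12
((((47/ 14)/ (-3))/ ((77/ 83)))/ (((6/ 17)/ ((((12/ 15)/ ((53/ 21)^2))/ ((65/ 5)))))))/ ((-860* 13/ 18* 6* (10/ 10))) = 198951/ 22454303300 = 0.00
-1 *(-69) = 69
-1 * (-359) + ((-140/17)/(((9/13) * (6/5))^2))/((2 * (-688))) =6122091587/17052768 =359.01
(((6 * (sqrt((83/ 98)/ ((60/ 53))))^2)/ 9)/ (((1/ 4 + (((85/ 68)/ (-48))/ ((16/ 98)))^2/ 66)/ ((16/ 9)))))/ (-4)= -25369772032/ 28656480615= -0.89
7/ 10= 0.70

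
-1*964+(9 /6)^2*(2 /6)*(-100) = -1039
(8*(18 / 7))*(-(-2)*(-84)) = -3456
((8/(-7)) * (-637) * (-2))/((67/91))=-132496/67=-1977.55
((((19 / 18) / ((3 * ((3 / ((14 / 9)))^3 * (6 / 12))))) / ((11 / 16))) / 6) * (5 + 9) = 5839232 / 17537553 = 0.33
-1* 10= -10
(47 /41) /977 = 47 /40057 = 0.00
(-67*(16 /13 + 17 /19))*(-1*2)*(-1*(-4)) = 281400 /247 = 1139.27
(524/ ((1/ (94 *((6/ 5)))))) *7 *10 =4137504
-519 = -519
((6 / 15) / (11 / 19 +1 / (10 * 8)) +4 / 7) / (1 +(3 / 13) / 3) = 51038 / 44051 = 1.16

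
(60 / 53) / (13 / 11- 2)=-220 / 159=-1.38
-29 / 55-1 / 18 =-577 / 990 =-0.58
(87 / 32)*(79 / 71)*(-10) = -34365 / 1136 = -30.25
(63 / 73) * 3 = 2.59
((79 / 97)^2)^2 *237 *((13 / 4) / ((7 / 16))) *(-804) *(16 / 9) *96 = -65866533851848704 / 619704967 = -106286922.58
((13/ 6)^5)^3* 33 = 563044823154998327/ 156728328192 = 3592489.18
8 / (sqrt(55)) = 8 *sqrt(55) / 55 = 1.08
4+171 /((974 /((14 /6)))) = 4295 /974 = 4.41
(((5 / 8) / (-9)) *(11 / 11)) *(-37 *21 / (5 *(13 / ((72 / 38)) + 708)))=0.02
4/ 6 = 2/ 3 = 0.67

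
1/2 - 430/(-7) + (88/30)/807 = 10495651/169470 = 61.93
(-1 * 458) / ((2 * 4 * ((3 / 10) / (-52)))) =29770 / 3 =9923.33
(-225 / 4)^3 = -11390625 / 64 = -177978.52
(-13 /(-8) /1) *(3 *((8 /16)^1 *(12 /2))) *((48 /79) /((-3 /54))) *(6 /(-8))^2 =-28431 /316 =-89.97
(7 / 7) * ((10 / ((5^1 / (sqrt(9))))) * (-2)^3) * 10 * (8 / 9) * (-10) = 4266.67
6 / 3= 2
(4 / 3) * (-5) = -20 / 3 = -6.67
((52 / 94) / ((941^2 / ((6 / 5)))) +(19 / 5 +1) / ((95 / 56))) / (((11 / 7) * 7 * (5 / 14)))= 783077100792 / 1087259982875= 0.72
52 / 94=26 / 47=0.55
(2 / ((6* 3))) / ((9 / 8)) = 8 / 81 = 0.10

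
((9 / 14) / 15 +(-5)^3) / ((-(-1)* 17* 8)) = -8747 / 9520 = -0.92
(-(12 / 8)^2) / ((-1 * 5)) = 9 / 20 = 0.45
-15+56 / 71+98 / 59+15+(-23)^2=2226243 / 4189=531.45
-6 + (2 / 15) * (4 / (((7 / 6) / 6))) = -114 / 35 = -3.26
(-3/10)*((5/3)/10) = -1/20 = -0.05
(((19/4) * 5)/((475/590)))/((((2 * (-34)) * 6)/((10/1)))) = -295/408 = -0.72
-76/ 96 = -0.79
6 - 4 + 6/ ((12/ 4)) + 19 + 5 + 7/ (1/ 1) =35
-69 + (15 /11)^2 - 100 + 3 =-19861 /121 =-164.14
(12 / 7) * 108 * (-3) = -3888 / 7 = -555.43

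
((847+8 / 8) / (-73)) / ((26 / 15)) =-6.70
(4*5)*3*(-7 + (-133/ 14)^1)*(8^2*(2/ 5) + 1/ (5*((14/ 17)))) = -179091/ 7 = -25584.43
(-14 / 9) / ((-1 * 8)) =7 / 36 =0.19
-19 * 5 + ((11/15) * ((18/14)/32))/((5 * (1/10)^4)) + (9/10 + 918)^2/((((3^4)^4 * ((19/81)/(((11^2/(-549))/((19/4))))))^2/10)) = -345816387375634144693253/9586988956995662248470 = -36.07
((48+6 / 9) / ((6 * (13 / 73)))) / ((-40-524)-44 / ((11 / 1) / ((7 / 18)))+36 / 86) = -3139 / 38948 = -0.08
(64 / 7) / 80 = 4 / 35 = 0.11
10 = 10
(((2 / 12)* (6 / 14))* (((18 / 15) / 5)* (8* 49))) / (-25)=-168 / 625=-0.27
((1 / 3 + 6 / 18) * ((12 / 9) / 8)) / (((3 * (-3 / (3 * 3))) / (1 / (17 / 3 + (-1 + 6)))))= -1 / 96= -0.01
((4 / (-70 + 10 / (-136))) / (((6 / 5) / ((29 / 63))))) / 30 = -1972 / 2701755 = -0.00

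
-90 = -90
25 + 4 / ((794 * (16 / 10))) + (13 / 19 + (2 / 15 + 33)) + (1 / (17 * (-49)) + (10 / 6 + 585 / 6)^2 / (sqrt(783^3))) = 354025 * sqrt(87) / 7357068 + 22174897897 / 376999140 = 59.27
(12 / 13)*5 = 60 / 13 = 4.62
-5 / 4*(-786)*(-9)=-17685 / 2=-8842.50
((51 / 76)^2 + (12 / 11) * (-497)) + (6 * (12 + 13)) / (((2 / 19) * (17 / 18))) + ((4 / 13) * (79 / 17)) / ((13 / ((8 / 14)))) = 1235803897421 / 1277772496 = 967.15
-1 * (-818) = 818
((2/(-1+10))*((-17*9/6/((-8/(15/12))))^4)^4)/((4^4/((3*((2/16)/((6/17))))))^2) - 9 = 10257583076469821536488394922824685715033/664613997892457936451903530140172288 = 15433.90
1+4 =5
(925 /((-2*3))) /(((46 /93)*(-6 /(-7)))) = -200725 /552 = -363.63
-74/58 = -37/29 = -1.28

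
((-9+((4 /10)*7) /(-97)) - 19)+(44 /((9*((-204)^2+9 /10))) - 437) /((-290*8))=-23466539340947 /842892045840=-27.84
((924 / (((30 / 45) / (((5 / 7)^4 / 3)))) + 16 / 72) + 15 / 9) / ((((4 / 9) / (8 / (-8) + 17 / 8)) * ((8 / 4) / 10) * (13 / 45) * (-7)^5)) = -763589025 / 2398157216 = -0.32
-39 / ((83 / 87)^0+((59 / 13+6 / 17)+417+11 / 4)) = -34476 / 376267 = -0.09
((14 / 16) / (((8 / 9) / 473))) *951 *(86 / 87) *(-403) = -163694638107 / 928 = -176395084.17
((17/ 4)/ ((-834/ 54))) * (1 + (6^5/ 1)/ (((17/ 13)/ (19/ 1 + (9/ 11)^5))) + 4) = -2837780828271/ 89544356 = -31691.34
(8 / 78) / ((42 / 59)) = 0.14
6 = 6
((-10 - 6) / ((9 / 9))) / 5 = -16 / 5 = -3.20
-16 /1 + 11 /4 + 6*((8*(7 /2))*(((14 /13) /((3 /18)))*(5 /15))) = 18127 /52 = 348.60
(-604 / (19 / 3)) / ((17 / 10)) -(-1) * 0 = -18120 / 323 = -56.10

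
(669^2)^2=200310848721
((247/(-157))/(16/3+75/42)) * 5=-3990/3611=-1.10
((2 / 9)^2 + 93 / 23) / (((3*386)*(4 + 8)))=7625 / 25888248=0.00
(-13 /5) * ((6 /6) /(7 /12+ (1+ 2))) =-156 /215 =-0.73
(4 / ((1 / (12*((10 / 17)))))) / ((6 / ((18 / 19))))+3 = 2409 / 323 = 7.46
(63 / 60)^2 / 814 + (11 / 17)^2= 39525049 / 94098400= 0.42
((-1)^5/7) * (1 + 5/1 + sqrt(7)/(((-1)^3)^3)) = -6/7 + sqrt(7)/7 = -0.48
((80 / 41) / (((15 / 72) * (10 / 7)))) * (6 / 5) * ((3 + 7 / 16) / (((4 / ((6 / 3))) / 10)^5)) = 3465000 / 41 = 84512.20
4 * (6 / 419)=0.06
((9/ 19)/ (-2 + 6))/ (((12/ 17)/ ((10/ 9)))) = 85/ 456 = 0.19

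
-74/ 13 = -5.69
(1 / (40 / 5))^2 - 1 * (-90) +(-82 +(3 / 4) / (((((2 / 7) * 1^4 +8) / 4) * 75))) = 372149 / 46400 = 8.02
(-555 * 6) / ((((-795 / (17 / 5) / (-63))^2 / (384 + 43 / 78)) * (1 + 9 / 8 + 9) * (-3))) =226311699096 / 81250325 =2785.36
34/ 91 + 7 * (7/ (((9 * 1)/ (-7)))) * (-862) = 26905912/ 819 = 32852.15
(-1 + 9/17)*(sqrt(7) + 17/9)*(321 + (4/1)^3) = -3080*sqrt(7)/17 - 3080/9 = -821.57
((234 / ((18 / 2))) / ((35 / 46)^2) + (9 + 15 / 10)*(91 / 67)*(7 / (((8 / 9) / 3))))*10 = 501421427 / 131320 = 3818.32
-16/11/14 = -8/77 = -0.10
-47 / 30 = -1.57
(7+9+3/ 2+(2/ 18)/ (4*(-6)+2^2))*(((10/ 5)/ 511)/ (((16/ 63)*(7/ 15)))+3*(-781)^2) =7852096410337/ 245280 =32012787.06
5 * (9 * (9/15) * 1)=27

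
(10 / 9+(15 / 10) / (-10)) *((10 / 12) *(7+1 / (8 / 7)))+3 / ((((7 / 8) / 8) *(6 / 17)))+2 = 86.02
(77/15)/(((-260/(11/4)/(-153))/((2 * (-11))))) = -182.76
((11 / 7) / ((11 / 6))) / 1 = 6 / 7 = 0.86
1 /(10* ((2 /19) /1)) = 19 /20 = 0.95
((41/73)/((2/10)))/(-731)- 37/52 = -1985091/2774876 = -0.72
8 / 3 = 2.67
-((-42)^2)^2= -3111696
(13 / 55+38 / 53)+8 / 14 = 31113 / 20405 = 1.52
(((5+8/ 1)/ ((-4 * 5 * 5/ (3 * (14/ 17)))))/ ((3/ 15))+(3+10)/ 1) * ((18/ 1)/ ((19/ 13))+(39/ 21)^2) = 28429349/ 158270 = 179.63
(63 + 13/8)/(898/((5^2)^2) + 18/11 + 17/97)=344774375/17330328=19.89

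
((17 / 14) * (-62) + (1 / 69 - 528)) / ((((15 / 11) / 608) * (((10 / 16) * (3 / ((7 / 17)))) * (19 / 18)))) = -19306496 / 345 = -55960.86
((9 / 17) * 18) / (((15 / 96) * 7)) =5184 / 595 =8.71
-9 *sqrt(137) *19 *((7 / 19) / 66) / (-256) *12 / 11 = 63 *sqrt(137) / 15488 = 0.05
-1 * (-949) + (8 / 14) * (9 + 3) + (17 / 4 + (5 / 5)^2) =26911 / 28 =961.11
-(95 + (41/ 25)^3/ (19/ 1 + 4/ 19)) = -543106374/ 5703125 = -95.23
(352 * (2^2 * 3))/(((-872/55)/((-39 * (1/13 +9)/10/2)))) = 514008/109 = 4715.67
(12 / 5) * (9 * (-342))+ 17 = -36851 / 5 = -7370.20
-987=-987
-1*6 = -6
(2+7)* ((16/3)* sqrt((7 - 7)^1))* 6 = 0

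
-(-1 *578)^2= -334084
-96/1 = -96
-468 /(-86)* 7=1638 /43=38.09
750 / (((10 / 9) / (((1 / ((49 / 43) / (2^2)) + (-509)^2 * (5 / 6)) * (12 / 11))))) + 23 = 85692446347 / 539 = 158984130.51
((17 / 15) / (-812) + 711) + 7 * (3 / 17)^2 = 2503496647 / 3520020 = 711.22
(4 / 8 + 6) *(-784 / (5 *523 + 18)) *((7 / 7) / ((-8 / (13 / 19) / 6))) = 49686 / 50027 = 0.99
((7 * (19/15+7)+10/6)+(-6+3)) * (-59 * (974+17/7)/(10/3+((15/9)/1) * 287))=-68393744/10115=-6761.62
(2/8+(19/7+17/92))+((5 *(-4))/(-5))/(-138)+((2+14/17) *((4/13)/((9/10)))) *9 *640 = 593843447/106743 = 5563.30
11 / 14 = 0.79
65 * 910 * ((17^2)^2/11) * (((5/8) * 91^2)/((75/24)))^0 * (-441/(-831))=726219271050/3047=238339110.95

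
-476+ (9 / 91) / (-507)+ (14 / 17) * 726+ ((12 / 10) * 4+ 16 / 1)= 142.68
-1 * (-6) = 6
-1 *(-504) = 504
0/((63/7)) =0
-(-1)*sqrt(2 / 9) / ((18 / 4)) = 2*sqrt(2) / 27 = 0.10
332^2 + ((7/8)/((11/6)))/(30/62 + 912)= 6532756063/59268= 110224.00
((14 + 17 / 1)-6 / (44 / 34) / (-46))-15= 8147 / 506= 16.10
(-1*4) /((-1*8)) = 1 /2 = 0.50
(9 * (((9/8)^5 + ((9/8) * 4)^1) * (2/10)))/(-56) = -371709/1835008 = -0.20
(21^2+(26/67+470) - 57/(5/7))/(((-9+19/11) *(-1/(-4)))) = -1532201/3350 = -457.37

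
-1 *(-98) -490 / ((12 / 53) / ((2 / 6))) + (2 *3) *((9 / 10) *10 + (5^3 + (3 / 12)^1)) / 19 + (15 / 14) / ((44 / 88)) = -692885 / 1197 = -578.85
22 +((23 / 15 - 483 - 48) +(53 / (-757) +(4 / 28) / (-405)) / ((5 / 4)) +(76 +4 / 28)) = -4628913403 / 10730475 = -431.38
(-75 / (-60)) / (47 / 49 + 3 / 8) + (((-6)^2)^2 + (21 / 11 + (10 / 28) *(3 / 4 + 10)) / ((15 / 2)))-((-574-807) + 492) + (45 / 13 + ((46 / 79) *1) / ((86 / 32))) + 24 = 2214.38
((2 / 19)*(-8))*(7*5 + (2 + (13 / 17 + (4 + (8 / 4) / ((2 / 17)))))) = -15984 / 323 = -49.49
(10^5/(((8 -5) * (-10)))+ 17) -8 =-9973/3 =-3324.33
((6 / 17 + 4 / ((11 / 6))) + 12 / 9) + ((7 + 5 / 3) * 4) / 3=25958 / 1683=15.42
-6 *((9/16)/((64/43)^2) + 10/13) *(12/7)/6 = -2615079/1490944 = -1.75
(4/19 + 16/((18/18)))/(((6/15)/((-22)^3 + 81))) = -8136590/19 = -428241.58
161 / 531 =0.30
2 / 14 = 1 / 7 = 0.14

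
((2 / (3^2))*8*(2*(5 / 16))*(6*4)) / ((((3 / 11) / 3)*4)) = 220 / 3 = 73.33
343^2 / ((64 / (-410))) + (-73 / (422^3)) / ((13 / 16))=-2945322257608307 / 3907875296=-753688.91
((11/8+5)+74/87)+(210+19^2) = 402445/696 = 578.23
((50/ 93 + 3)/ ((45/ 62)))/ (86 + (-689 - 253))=-329/ 57780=-0.01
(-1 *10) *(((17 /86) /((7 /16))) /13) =-1360 /3913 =-0.35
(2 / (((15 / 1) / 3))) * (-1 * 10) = -4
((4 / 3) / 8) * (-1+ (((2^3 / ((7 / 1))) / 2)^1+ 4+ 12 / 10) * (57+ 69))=3631 / 30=121.03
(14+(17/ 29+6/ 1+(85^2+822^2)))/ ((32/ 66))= 326781807/ 232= 1408542.27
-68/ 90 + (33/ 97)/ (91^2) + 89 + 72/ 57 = 61472483168/ 686784735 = 89.51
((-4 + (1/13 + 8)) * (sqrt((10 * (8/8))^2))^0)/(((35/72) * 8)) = 477/455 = 1.05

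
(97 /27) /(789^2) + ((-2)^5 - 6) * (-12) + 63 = 8723386870 /16808067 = 519.00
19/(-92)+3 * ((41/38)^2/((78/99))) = 3649303/863512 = 4.23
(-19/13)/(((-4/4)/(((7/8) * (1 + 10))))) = 1463/104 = 14.07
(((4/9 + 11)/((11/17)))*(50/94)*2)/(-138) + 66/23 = 38153/13959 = 2.73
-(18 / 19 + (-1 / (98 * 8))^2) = -11063827 / 11678464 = -0.95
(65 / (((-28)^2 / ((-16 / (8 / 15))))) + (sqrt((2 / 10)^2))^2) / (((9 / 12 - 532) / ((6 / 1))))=71949 / 2603125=0.03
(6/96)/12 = 1/192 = 0.01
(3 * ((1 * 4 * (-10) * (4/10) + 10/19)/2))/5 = -441/95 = -4.64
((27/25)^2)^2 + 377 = 147797066/390625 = 378.36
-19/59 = -0.32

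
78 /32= 39 /16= 2.44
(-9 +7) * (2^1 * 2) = -8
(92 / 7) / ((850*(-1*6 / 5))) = -23 / 1785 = -0.01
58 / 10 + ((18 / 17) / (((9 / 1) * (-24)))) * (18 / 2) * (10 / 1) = 911 / 170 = 5.36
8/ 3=2.67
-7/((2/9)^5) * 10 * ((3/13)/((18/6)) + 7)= -47534445/52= -914123.94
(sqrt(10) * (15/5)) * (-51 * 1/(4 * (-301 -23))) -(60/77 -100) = 99.59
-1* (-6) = 6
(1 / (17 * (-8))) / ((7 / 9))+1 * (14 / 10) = 1.39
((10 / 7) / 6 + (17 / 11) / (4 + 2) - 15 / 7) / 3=-761 / 1386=-0.55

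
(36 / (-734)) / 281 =-18 / 103127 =-0.00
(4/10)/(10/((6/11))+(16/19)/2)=114/5345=0.02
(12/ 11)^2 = 144/ 121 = 1.19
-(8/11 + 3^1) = -41/11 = -3.73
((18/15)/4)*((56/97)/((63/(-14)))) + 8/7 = 11248/10185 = 1.10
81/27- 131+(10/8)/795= -81407/636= -128.00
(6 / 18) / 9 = 1 / 27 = 0.04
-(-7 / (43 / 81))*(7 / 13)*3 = 11907 / 559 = 21.30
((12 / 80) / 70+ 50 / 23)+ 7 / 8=24561 / 8050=3.05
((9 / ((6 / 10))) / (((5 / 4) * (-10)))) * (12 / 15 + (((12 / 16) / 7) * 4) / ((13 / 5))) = -2634 / 2275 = -1.16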